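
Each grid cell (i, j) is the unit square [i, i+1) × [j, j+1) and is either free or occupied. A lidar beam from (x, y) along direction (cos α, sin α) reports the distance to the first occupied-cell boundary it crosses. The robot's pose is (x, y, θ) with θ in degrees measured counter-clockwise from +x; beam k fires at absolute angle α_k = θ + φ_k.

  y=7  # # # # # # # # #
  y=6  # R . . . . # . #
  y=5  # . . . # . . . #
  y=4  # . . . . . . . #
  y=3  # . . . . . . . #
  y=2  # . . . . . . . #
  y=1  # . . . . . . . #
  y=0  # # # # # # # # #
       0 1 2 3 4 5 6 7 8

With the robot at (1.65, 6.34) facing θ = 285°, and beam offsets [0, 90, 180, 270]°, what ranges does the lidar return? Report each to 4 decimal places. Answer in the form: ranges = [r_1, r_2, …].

ranges = [5.5284, 2.5500, 0.6833, 0.6729]

beam 1: φ=0°, α=285°
  d=(0.2588,-0.9659)  start (1,6)  tX=1.3523 tY=0.3520  stride 1/|dx|=3.8637 1/|dy|=1.0353
    cross y-line → (1,5), t=0.3520
    cross x-line → (2,5), t=1.3523
    cross y-line → (2,4), t=1.3873
    cross y-line → (2,3), t=2.4225
    cross y-line → (2,2), t=3.4578
    cross y-line → (2,1), t=4.4931
    cross x-line → (3,1), t=5.2160
    cross y-line → (3,0), t=5.5284 (wall)
  → r_1 = 5.5284
beam 2: φ=90°, α=15°
  d=(0.9659,0.2588)  start (1,6)  tX=0.3623 tY=2.5500  stride 1/|dx|=1.0353 1/|dy|=3.8637
    cross x-line → (2,6), t=0.3623
    cross x-line → (3,6), t=1.3976
    cross x-line → (4,6), t=2.4329
    cross y-line → (4,7), t=2.5500 (wall)
  → r_2 = 2.5500
beam 3: φ=180°, α=105°
  d=(-0.2588,0.9659)  start (1,6)  tX=2.5114 tY=0.6833  stride 1/|dx|=3.8637 1/|dy|=1.0353
    cross y-line → (1,7), t=0.6833 (wall)
  → r_3 = 0.6833
beam 4: φ=270°, α=195°
  d=(-0.9659,-0.2588)  start (1,6)  tX=0.6729 tY=1.3137  stride 1/|dx|=1.0353 1/|dy|=3.8637
    cross x-line → (0,6), t=0.6729 (wall)
  → r_4 = 0.6729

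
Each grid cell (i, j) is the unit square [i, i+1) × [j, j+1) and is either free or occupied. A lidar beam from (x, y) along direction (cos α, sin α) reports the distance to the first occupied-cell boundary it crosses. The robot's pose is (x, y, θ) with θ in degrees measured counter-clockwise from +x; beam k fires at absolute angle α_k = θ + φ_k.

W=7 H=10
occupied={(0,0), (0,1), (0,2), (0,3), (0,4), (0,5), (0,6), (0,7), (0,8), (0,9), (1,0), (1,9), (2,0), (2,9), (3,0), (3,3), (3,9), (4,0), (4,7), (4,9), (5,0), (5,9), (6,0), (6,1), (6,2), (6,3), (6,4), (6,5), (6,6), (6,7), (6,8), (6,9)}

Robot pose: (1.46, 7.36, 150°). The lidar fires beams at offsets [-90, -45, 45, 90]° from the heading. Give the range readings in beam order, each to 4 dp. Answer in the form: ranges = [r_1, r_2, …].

ranges = [1.8937, 1.6979, 0.4762, 0.9200]

beam 1: φ=-90°, α=60°
  dir = (cos 60°, sin 60°) = (0.5000, 0.8660); from cell (1,7)
  next x-line at t=1.0800, next y-line at t=0.7390; Δt_x=2.0000, Δt_y=1.1547
    y: enter (1,8) at t=0.7390
    x: enter (2,8) at t=1.0800
    y: enter (2,9) at t=1.8937 ← occupied
  → r_1 = 1.8937
beam 2: φ=-45°, α=105°
  dir = (cos 105°, sin 105°) = (-0.2588, 0.9659); from cell (1,7)
  next x-line at t=1.7773, next y-line at t=0.6626; Δt_x=3.8637, Δt_y=1.0353
    y: enter (1,8) at t=0.6626
    y: enter (1,9) at t=1.6979 ← occupied
  → r_2 = 1.6979
beam 3: φ=45°, α=195°
  dir = (cos 195°, sin 195°) = (-0.9659, -0.2588); from cell (1,7)
  next x-line at t=0.4762, next y-line at t=1.3909; Δt_x=1.0353, Δt_y=3.8637
    x: enter (0,7) at t=0.4762 ← occupied
  → r_3 = 0.4762
beam 4: φ=90°, α=240°
  dir = (cos 240°, sin 240°) = (-0.5000, -0.8660); from cell (1,7)
  next x-line at t=0.9200, next y-line at t=0.4157; Δt_x=2.0000, Δt_y=1.1547
    y: enter (1,6) at t=0.4157
    x: enter (0,6) at t=0.9200 ← occupied
  → r_4 = 0.9200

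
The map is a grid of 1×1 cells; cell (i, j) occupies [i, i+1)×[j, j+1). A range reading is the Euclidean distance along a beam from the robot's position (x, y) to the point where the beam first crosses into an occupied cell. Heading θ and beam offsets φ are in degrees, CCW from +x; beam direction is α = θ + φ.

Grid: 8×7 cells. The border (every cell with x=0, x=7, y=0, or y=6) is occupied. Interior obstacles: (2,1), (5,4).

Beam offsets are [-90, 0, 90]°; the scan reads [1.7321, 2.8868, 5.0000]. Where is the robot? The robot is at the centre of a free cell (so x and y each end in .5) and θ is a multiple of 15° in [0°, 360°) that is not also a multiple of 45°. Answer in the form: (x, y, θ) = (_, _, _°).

Candidates: 28 free-cell centres × 16 headings = 448 poses. Raycast each; keep the one whose scan matches to 4 dp.
  (6.5, 3.5, 15°): beam 1 = 1.9319 ≠ 1.7321 ✗
  (6.5, 3.5, 165°): beam 1 = 1.9319 ≠ 1.7321 ✗
  (1.5, 4.5, 285°): beam 1 = 0.5176 ≠ 1.7321 ✗
  (3.5, 1.5, 105°): beam 1 = 3.6235 ≠ 1.7321 ✗
  …
  (2.5, 3.5, 240°): r_1=1.7321, r_2=2.8868, r_3=5.0000 — all match ✓
Only this pose fits every beam.

(x, y, θ) = (2.5, 3.5, 240°)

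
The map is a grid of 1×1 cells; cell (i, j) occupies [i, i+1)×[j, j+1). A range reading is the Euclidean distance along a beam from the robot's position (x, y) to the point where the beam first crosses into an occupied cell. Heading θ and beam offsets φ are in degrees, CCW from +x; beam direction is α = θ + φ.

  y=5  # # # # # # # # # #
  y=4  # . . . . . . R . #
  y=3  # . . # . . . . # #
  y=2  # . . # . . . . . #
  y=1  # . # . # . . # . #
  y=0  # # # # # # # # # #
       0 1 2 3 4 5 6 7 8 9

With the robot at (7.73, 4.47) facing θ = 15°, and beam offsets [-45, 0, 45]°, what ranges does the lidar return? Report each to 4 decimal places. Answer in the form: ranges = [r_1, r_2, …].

ranges = [0.9400, 1.3148, 0.6120]

beam 1: φ=-45°, α=330°
  cosα=0.8660 sinα=-0.5000 | (7,4) | tMaxX 0.3118 tMaxY 0.9400 | tΔX 1.1547 tΔY 2.0000
    t=0.3118 [x] (8,4)
    t=0.9400 [y] (8,3) — stop
  → r_1 = 0.9400
beam 2: φ=0°, α=15°
  cosα=0.9659 sinα=0.2588 | (7,4) | tMaxX 0.2795 tMaxY 2.0478 | tΔX 1.0353 tΔY 3.8637
    t=0.2795 [x] (8,4)
    t=1.3148 [x] (9,4) — stop
  → r_2 = 1.3148
beam 3: φ=45°, α=60°
  cosα=0.5000 sinα=0.8660 | (7,4) | tMaxX 0.5400 tMaxY 0.6120 | tΔX 2.0000 tΔY 1.1547
    t=0.5400 [x] (8,4)
    t=0.6120 [y] (8,5) — stop
  → r_3 = 0.6120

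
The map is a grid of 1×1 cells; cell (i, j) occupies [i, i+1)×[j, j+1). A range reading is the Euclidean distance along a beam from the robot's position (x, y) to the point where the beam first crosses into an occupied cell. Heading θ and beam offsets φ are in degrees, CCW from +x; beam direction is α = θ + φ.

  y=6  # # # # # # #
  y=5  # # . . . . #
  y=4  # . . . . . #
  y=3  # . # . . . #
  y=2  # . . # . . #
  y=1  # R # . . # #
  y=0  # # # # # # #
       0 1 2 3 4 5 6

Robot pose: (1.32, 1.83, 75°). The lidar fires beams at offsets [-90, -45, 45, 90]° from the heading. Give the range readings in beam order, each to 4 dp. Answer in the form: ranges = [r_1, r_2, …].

ranges = [0.7040, 1.9399, 0.6400, 0.3313]

beam 1: φ=-90°, α=345°
  direction (0.9659, -0.2588); cell (1,1); t to first gridline: x 0.7040, y 3.2069 (then +1.0353 / +3.8637)
    (2,1) via x @ 0.7040  # hit
  → r_1 = 0.7040
beam 2: φ=-45°, α=30°
  direction (0.8660, 0.5000); cell (1,1); t to first gridline: x 0.7852, y 0.3400 (then +1.1547 / +2.0000)
    (1,2) via y @ 0.3400
    (2,2) via x @ 0.7852
    (3,2) via x @ 1.9399  # hit
  → r_2 = 1.9399
beam 3: φ=45°, α=120°
  direction (-0.5000, 0.8660); cell (1,1); t to first gridline: x 0.6400, y 0.1963 (then +2.0000 / +1.1547)
    (1,2) via y @ 0.1963
    (0,2) via x @ 0.6400  # hit
  → r_3 = 0.6400
beam 4: φ=90°, α=165°
  direction (-0.9659, 0.2588); cell (1,1); t to first gridline: x 0.3313, y 0.6568 (then +1.0353 / +3.8637)
    (0,1) via x @ 0.3313  # hit
  → r_4 = 0.3313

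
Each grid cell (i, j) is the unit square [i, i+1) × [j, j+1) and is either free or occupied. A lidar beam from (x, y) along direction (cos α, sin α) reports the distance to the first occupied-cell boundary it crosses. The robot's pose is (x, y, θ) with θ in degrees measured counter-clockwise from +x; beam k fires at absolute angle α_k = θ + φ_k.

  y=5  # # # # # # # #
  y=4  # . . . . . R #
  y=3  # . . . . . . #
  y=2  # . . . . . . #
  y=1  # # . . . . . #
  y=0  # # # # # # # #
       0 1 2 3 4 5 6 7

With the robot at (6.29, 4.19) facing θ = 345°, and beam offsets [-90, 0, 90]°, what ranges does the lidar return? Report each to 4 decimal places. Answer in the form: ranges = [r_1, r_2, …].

ranges = [3.3025, 0.7350, 0.8386]

beam 1: φ=-90°, α=255°
  d=(-0.2588,-0.9659)  start (6,4)  tX=1.1205 tY=0.1967  stride 1/|dx|=3.8637 1/|dy|=1.0353
    cross y-line → (6,3), t=0.1967
    cross x-line → (5,3), t=1.1205
    cross y-line → (5,2), t=1.2320
    cross y-line → (5,1), t=2.2673
    cross y-line → (5,0), t=3.3025 (wall)
  → r_1 = 3.3025
beam 2: φ=0°, α=345°
  d=(0.9659,-0.2588)  start (6,4)  tX=0.7350 tY=0.7341  stride 1/|dx|=1.0353 1/|dy|=3.8637
    cross y-line → (6,3), t=0.7341
    cross x-line → (7,3), t=0.7350 (wall)
  → r_2 = 0.7350
beam 3: φ=90°, α=75°
  d=(0.2588,0.9659)  start (6,4)  tX=2.7432 tY=0.8386  stride 1/|dx|=3.8637 1/|dy|=1.0353
    cross y-line → (6,5), t=0.8386 (wall)
  → r_3 = 0.8386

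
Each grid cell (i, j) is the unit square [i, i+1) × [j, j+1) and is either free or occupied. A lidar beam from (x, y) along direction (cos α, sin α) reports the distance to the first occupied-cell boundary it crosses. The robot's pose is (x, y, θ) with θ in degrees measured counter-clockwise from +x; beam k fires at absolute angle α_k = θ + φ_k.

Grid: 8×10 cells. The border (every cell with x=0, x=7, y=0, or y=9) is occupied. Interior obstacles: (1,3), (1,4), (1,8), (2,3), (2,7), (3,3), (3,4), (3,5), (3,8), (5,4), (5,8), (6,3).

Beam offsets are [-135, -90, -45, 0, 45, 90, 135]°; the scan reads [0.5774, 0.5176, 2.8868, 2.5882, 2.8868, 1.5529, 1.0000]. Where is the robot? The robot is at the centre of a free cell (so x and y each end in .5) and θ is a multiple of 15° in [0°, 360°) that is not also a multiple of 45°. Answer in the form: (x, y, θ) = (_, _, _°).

Enumerate (i+0.5, j+0.5, θ) over the 36 free cells and 16 admissible headings. For each, cast all 7 beams and compare to the given ranges.
  (5.5, 3.5, 330°): beam 1 = 1.5529 ≠ 0.5774 ✗
  (2.5, 8.5, 75°): beam 3 = 0.5774 ≠ 2.8868 ✗
  (5.5, 1.5, 150°): beam 1 = 1.5529 ≠ 0.5774 ✗
  …
  (4.5, 3.5, 285°): r_1=0.5774, r_2=0.5176, r_3=2.8868, r_4=2.5882, r_5=2.8868, r_6=1.5529, r_7=1.0000 — all match ✓
Unique over the lattice → pose = (4.5, 3.5, 285°).

(x, y, θ) = (4.5, 3.5, 285°)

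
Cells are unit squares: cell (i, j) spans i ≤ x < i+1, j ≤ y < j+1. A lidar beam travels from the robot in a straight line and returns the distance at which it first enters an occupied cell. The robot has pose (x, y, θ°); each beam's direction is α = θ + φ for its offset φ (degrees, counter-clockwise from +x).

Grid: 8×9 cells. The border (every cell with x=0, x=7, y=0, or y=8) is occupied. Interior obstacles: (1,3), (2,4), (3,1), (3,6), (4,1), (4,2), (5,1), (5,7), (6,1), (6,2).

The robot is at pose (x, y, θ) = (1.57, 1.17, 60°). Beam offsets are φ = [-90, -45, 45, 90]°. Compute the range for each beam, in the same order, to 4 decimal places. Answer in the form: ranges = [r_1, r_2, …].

ranges = [0.3400, 1.4804, 1.8946, 0.6582]

beam 1: φ=-90°, α=330°
  direction (0.8660, -0.5000); cell (1,1); t to first gridline: x 0.4965, y 0.3400 (then +1.1547 / +2.0000)
    (1,0) via y @ 0.3400  # hit
  → r_1 = 0.3400
beam 2: φ=-45°, α=15°
  direction (0.9659, 0.2588); cell (1,1); t to first gridline: x 0.4452, y 3.2069 (then +1.0353 / +3.8637)
    (2,1) via x @ 0.4452
    (3,1) via x @ 1.4804  # hit
  → r_2 = 1.4804
beam 3: φ=45°, α=105°
  direction (-0.2588, 0.9659); cell (1,1); t to first gridline: x 2.2023, y 0.8593 (then +3.8637 / +1.0353)
    (1,2) via y @ 0.8593
    (1,3) via y @ 1.8946  # hit
  → r_3 = 1.8946
beam 4: φ=90°, α=150°
  direction (-0.8660, 0.5000); cell (1,1); t to first gridline: x 0.6582, y 1.6600 (then +1.1547 / +2.0000)
    (0,1) via x @ 0.6582  # hit
  → r_4 = 0.6582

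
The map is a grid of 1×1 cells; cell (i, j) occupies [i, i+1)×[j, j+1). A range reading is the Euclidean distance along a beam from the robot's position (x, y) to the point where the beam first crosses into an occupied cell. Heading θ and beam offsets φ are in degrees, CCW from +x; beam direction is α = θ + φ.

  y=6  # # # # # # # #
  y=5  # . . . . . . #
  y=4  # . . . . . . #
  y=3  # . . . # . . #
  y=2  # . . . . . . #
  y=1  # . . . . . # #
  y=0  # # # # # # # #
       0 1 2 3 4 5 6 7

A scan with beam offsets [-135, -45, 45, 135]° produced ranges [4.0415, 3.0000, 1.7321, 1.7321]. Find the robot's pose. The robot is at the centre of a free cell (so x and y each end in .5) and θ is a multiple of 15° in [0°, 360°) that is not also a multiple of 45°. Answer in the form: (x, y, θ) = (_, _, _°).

(x, y, θ) = (2.5, 4.5, 75°)

Candidates: 28 free-cell centres × 16 headings = 448 poses. Raycast each; keep the one whose scan matches to 4 dp.
  (3.5, 2.5, 150°): beam 1 = 3.6235 ≠ 4.0415 ✗
  (1.5, 1.5, 30°): beam 1 = 0.5176 ≠ 4.0415 ✗
  (2.5, 2.5, 330°): beam 1 = 1.5529 ≠ 4.0415 ✗
  (2.5, 3.5, 195°): beam 1 = 2.8868 ≠ 4.0415 ✗
  (3.5, 3.5, 330°): beam 1 = 2.5882 ≠ 4.0415 ✗
  …
  (2.5, 4.5, 75°): r_1=4.0415, r_2=3.0000, r_3=1.7321, r_4=1.7321 — all match ✓
No second candidate reproduces the full scan.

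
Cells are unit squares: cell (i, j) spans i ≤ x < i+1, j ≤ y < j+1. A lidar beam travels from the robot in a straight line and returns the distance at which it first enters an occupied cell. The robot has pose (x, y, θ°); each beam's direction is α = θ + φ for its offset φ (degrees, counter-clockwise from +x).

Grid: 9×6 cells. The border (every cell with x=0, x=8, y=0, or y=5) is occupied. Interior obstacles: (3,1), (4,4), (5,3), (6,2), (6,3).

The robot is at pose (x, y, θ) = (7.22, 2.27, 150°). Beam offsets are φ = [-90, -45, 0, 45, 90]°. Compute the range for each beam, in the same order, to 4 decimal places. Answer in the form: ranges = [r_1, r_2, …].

beam 1: φ=-90°, α=60°
  direction (0.5000, 0.8660); cell (7,2); t to first gridline: x 1.5600, y 0.8429 (then +2.0000 / +1.1547)
    (7,3) via y @ 0.8429
    (8,3) via x @ 1.5600  # hit
  → r_1 = 1.5600
beam 2: φ=-45°, α=105°
  direction (-0.2588, 0.9659); cell (7,2); t to first gridline: x 0.8500, y 0.7558 (then +3.8637 / +1.0353)
    (7,3) via y @ 0.7558
    (6,3) via x @ 0.8500  # hit
  → r_2 = 0.8500
beam 3: φ=0°, α=150°
  direction (-0.8660, 0.5000); cell (7,2); t to first gridline: x 0.2540, y 1.4600 (then +1.1547 / +2.0000)
    (6,2) via x @ 0.2540  # hit
  → r_3 = 0.2540
beam 4: φ=45°, α=195°
  direction (-0.9659, -0.2588); cell (7,2); t to first gridline: x 0.2278, y 1.0432 (then +1.0353 / +3.8637)
    (6,2) via x @ 0.2278  # hit
  → r_4 = 0.2278
beam 5: φ=90°, α=240°
  direction (-0.5000, -0.8660); cell (7,2); t to first gridline: x 0.4400, y 0.3118 (then +2.0000 / +1.1547)
    (7,1) via y @ 0.3118
    (6,1) via x @ 0.4400
    (6,0) via y @ 1.4665  # hit
  → r_5 = 1.4665

ranges = [1.5600, 0.8500, 0.2540, 0.2278, 1.4665]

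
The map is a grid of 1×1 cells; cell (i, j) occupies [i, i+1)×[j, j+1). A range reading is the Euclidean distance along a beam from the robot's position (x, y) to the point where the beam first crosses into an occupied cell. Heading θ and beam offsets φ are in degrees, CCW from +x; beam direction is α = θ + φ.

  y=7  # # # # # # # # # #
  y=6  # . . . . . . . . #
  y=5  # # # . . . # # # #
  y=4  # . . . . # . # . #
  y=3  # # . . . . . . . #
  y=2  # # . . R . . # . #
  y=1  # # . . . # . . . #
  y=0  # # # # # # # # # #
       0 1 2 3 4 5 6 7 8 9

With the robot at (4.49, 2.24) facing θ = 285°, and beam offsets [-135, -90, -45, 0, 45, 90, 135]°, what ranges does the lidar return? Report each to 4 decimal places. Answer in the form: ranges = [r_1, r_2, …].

beam 1: φ=-135°, α=150°
  dir = (cos 150°, sin 150°) = (-0.8660, 0.5000); from cell (4,2)
  next x-line at t=0.5658, next y-line at t=1.5200; Δt_x=1.1547, Δt_y=2.0000
    x: enter (3,2) at t=0.5658
    y: enter (3,3) at t=1.5200
    x: enter (2,3) at t=1.7205
    x: enter (1,3) at t=2.8752 ← occupied
  → r_1 = 2.8752
beam 2: φ=-90°, α=195°
  dir = (cos 195°, sin 195°) = (-0.9659, -0.2588); from cell (4,2)
  next x-line at t=0.5073, next y-line at t=0.9273; Δt_x=1.0353, Δt_y=3.8637
    x: enter (3,2) at t=0.5073
    y: enter (3,1) at t=0.9273
    x: enter (2,1) at t=1.5426
    x: enter (1,1) at t=2.5778 ← occupied
  → r_2 = 2.5778
beam 3: φ=-45°, α=240°
  dir = (cos 240°, sin 240°) = (-0.5000, -0.8660); from cell (4,2)
  next x-line at t=0.9800, next y-line at t=0.2771; Δt_x=2.0000, Δt_y=1.1547
    y: enter (4,1) at t=0.2771
    x: enter (3,1) at t=0.9800
    y: enter (3,0) at t=1.4318 ← occupied
  → r_3 = 1.4318
beam 4: φ=0°, α=285°
  dir = (cos 285°, sin 285°) = (0.2588, -0.9659); from cell (4,2)
  next x-line at t=1.9705, next y-line at t=0.2485; Δt_x=3.8637, Δt_y=1.0353
    y: enter (4,1) at t=0.2485
    y: enter (4,0) at t=1.2837 ← occupied
  → r_4 = 1.2837
beam 5: φ=45°, α=330°
  dir = (cos 330°, sin 330°) = (0.8660, -0.5000); from cell (4,2)
  next x-line at t=0.5889, next y-line at t=0.4800; Δt_x=1.1547, Δt_y=2.0000
    y: enter (4,1) at t=0.4800
    x: enter (5,1) at t=0.5889 ← occupied
  → r_5 = 0.5889
beam 6: φ=90°, α=15°
  dir = (cos 15°, sin 15°) = (0.9659, 0.2588); from cell (4,2)
  next x-line at t=0.5280, next y-line at t=2.9364; Δt_x=1.0353, Δt_y=3.8637
    x: enter (5,2) at t=0.5280
    x: enter (6,2) at t=1.5633
    x: enter (7,2) at t=2.5985 ← occupied
  → r_6 = 2.5985
beam 7: φ=135°, α=60°
  dir = (cos 60°, sin 60°) = (0.5000, 0.8660); from cell (4,2)
  next x-line at t=1.0200, next y-line at t=0.8776; Δt_x=2.0000, Δt_y=1.1547
    y: enter (4,3) at t=0.8776
    x: enter (5,3) at t=1.0200
    y: enter (5,4) at t=2.0323 ← occupied
  → r_7 = 2.0323

ranges = [2.8752, 2.5778, 1.4318, 1.2837, 0.5889, 2.5985, 2.0323]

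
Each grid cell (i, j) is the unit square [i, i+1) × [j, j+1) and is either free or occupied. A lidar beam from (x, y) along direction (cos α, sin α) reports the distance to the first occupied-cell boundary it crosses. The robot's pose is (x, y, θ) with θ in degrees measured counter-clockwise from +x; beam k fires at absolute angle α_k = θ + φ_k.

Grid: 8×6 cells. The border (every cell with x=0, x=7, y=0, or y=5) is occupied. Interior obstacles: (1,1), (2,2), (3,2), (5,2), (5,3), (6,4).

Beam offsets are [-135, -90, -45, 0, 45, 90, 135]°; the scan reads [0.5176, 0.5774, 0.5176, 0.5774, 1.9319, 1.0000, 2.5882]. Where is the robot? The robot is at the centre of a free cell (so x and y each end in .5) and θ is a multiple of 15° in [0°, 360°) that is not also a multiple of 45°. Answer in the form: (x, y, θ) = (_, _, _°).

Candidates: 18 free-cell centres × 16 headings = 288 poses. Raycast each; keep the one whose scan matches to 4 dp.
  (6.5, 3.5, 120°): beam 5 = 0.5176 ≠ 1.9319 ✗
  (4.5, 3.5, 240°): beam 1 = 1.5529 ≠ 0.5176 ✗
  (6.5, 3.5, 105°): beam 1 = 0.5774 ≠ 0.5176 ✗
  (6.5, 3.5, 300°): beam 3 = 2.5882 ≠ 0.5176 ✗
  …
  (6.5, 1.5, 30°): r_1=0.5176, r_2=0.5774, r_3=0.5176, r_4=0.5774, r_5=1.9319, r_6=1.0000, r_7=2.5882 — all match ✓
Only this pose fits every beam.

(x, y, θ) = (6.5, 1.5, 30°)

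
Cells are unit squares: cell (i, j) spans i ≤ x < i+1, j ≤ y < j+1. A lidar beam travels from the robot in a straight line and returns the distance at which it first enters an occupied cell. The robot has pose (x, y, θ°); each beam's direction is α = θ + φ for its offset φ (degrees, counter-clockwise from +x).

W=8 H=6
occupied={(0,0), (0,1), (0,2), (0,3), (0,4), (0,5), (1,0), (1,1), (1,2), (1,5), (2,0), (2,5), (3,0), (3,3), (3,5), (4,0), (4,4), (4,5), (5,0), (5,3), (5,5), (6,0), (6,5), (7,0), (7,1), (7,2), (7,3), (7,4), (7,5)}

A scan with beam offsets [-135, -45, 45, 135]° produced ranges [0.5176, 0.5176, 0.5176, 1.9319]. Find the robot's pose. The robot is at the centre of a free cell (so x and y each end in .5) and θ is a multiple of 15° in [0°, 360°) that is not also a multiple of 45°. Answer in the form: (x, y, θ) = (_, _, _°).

(x, y, θ) = (3.5, 4.5, 30°)

Enumerate (i+0.5, j+0.5, θ) over the 19 free cells and 16 admissible headings. For each, cast all 4 beams and compare to the given ranges.
  (3.5, 1.5, 345°): beam 1 = 1.0000 ≠ 0.5176 ✗
  (6.5, 2.5, 285°): beam 1 = 1.0000 ≠ 0.5176 ✗
  (1.5, 3.5, 150°): beam 1 = 1.5529 ≠ 0.5176 ✗
  …
  (3.5, 4.5, 30°): r_1=0.5176, r_2=0.5176, r_3=0.5176, r_4=1.9319 — all match ✓
No second candidate reproduces the full scan.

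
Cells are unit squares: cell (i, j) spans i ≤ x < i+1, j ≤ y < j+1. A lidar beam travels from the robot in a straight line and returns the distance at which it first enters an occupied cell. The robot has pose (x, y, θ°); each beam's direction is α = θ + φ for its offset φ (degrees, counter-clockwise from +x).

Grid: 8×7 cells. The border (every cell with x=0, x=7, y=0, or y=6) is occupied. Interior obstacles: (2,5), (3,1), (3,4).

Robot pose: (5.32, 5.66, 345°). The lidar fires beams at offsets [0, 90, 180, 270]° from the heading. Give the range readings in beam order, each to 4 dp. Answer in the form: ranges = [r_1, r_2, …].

beam 1: φ=0°, α=345°
  direction (0.9659, -0.2588); cell (5,5); t to first gridline: x 0.7040, y 2.5500 (then +1.0353 / +3.8637)
    (6,5) via x @ 0.7040
    (7,5) via x @ 1.7393  # hit
  → r_1 = 1.7393
beam 2: φ=90°, α=75°
  direction (0.2588, 0.9659); cell (5,5); t to first gridline: x 2.6273, y 0.3520 (then +3.8637 / +1.0353)
    (5,6) via y @ 0.3520  # hit
  → r_2 = 0.3520
beam 3: φ=180°, α=165°
  direction (-0.9659, 0.2588); cell (5,5); t to first gridline: x 0.3313, y 1.3137 (then +1.0353 / +3.8637)
    (4,5) via x @ 0.3313
    (4,6) via y @ 1.3137  # hit
  → r_3 = 1.3137
beam 4: φ=270°, α=255°
  direction (-0.2588, -0.9659); cell (5,5); t to first gridline: x 1.2364, y 0.6833 (then +3.8637 / +1.0353)
    (5,4) via y @ 0.6833
    (4,4) via x @ 1.2364
    (4,3) via y @ 1.7186
    (4,2) via y @ 2.7538
    (4,1) via y @ 3.7891
    (4,0) via y @ 4.8244  # hit
  → r_4 = 4.8244

ranges = [1.7393, 0.3520, 1.3137, 4.8244]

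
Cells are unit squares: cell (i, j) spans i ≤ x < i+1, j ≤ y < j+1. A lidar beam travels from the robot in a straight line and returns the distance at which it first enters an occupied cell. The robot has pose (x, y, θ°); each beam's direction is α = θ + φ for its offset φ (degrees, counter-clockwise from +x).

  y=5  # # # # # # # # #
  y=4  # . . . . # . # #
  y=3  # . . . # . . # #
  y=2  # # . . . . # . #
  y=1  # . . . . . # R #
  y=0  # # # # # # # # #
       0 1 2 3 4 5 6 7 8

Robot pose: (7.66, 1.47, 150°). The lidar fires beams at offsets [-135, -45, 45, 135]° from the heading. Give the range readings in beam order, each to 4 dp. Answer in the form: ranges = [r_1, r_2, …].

beam 1: φ=-135°, α=15°
  d=(0.9659,0.2588)  start (7,1)  tX=0.3520 tY=2.0478  stride 1/|dx|=1.0353 1/|dy|=3.8637
    cross x-line → (8,1), t=0.3520 (wall)
  → r_1 = 0.3520
beam 2: φ=-45°, α=105°
  d=(-0.2588,0.9659)  start (7,1)  tX=2.5500 tY=0.5487  stride 1/|dx|=3.8637 1/|dy|=1.0353
    cross y-line → (7,2), t=0.5487
    cross y-line → (7,3), t=1.5840 (wall)
  → r_2 = 1.5840
beam 3: φ=45°, α=195°
  d=(-0.9659,-0.2588)  start (7,1)  tX=0.6833 tY=1.8159  stride 1/|dx|=1.0353 1/|dy|=3.8637
    cross x-line → (6,1), t=0.6833 (wall)
  → r_3 = 0.6833
beam 4: φ=135°, α=285°
  d=(0.2588,-0.9659)  start (7,1)  tX=1.3137 tY=0.4866  stride 1/|dx|=3.8637 1/|dy|=1.0353
    cross y-line → (7,0), t=0.4866 (wall)
  → r_4 = 0.4866

ranges = [0.3520, 1.5840, 0.6833, 0.4866]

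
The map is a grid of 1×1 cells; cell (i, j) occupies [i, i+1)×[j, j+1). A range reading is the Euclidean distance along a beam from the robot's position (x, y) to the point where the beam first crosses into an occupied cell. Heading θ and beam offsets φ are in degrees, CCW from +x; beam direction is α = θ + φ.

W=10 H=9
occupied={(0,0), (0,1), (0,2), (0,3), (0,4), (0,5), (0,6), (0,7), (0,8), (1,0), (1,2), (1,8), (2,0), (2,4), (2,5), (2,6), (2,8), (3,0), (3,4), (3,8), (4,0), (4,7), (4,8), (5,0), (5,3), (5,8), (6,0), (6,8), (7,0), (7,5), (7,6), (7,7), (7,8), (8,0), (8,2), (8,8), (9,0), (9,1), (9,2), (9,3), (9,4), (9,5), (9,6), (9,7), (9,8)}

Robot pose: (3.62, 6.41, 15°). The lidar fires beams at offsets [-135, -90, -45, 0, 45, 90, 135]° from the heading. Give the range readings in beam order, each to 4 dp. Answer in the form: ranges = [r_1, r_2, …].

ranges = [1.2400, 1.4597, 6.2123, 3.4992, 0.7600, 1.6461, 0.7159]

beam 1: φ=-135°, α=240°
  d=(-0.5000,-0.8660)  start (3,6)  tX=1.2400 tY=0.4734  stride 1/|dx|=2.0000 1/|dy|=1.1547
    cross y-line → (3,5), t=0.4734
    cross x-line → (2,5), t=1.2400 (wall)
  → r_1 = 1.2400
beam 2: φ=-90°, α=285°
  d=(0.2588,-0.9659)  start (3,6)  tX=1.4682 tY=0.4245  stride 1/|dx|=3.8637 1/|dy|=1.0353
    cross y-line → (3,5), t=0.4245
    cross y-line → (3,4), t=1.4597 (wall)
  → r_2 = 1.4597
beam 3: φ=-45°, α=330°
  d=(0.8660,-0.5000)  start (3,6)  tX=0.4388 tY=0.8200  stride 1/|dx|=1.1547 1/|dy|=2.0000
    cross x-line → (4,6), t=0.4388
    cross y-line → (4,5), t=0.8200
    cross x-line → (5,5), t=1.5935
    cross x-line → (6,5), t=2.7482
    cross y-line → (6,4), t=2.8200
    cross x-line → (7,4), t=3.9029
    cross y-line → (7,3), t=4.8200
    cross x-line → (8,3), t=5.0576
    cross x-line → (9,3), t=6.2123 (wall)
  → r_3 = 6.2123
beam 4: φ=0°, α=15°
  d=(0.9659,0.2588)  start (3,6)  tX=0.3934 tY=2.2796  stride 1/|dx|=1.0353 1/|dy|=3.8637
    cross x-line → (4,6), t=0.3934
    cross x-line → (5,6), t=1.4287
    cross y-line → (5,7), t=2.2796
    cross x-line → (6,7), t=2.4640
    cross x-line → (7,7), t=3.4992 (wall)
  → r_4 = 3.4992
beam 5: φ=45°, α=60°
  d=(0.5000,0.8660)  start (3,6)  tX=0.7600 tY=0.6813  stride 1/|dx|=2.0000 1/|dy|=1.1547
    cross y-line → (3,7), t=0.6813
    cross x-line → (4,7), t=0.7600 (wall)
  → r_5 = 0.7600
beam 6: φ=90°, α=105°
  d=(-0.2588,0.9659)  start (3,6)  tX=2.3955 tY=0.6108  stride 1/|dx|=3.8637 1/|dy|=1.0353
    cross y-line → (3,7), t=0.6108
    cross y-line → (3,8), t=1.6461 (wall)
  → r_6 = 1.6461
beam 7: φ=135°, α=150°
  d=(-0.8660,0.5000)  start (3,6)  tX=0.7159 tY=1.1800  stride 1/|dx|=1.1547 1/|dy|=2.0000
    cross x-line → (2,6), t=0.7159 (wall)
  → r_7 = 0.7159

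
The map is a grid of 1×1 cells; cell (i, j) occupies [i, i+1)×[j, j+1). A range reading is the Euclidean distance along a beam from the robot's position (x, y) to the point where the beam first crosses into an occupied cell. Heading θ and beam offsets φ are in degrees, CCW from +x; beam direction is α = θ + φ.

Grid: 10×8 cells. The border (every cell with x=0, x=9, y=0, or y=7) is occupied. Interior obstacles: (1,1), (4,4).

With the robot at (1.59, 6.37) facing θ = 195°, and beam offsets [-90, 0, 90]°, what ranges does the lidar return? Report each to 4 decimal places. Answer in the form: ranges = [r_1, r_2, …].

beam 1: φ=-90°, α=105°
  cosα=-0.2588 sinα=0.9659 | (1,6) | tMaxX 2.2796 tMaxY 0.6522 | tΔX 3.8637 tΔY 1.0353
    t=0.6522 [y] (1,7) — stop
  → r_1 = 0.6522
beam 2: φ=0°, α=195°
  cosα=-0.9659 sinα=-0.2588 | (1,6) | tMaxX 0.6108 tMaxY 1.4296 | tΔX 1.0353 tΔY 3.8637
    t=0.6108 [x] (0,6) — stop
  → r_2 = 0.6108
beam 3: φ=90°, α=285°
  cosα=0.2588 sinα=-0.9659 | (1,6) | tMaxX 1.5841 tMaxY 0.3831 | tΔX 3.8637 tΔY 1.0353
    t=0.3831 [y] (1,5)
    t=1.4183 [y] (1,4)
    t=1.5841 [x] (2,4)
    t=2.4536 [y] (2,3)
    t=3.4889 [y] (2,2)
    t=4.5242 [y] (2,1)
    t=5.4478 [x] (3,1)
    t=5.5594 [y] (3,0) — stop
  → r_3 = 5.5594

ranges = [0.6522, 0.6108, 5.5594]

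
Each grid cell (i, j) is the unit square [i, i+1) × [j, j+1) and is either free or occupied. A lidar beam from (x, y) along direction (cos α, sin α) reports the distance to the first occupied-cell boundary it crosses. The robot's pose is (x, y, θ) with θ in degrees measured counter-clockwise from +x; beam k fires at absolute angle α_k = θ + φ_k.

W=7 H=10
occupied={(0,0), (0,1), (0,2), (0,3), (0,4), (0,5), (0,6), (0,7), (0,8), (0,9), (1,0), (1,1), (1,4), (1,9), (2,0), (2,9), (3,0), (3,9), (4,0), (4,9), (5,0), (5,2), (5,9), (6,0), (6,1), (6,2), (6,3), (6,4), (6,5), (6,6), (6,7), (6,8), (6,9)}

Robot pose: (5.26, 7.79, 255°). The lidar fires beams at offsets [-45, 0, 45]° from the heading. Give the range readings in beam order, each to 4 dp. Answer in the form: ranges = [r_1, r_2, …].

ranges = [4.9190, 7.0295, 1.4800]

beam 1: φ=-45°, α=210°
  dir = (cos 210°, sin 210°) = (-0.8660, -0.5000); from cell (5,7)
  next x-line at t=0.3002, next y-line at t=1.5800; Δt_x=1.1547, Δt_y=2.0000
    x: enter (4,7) at t=0.3002
    x: enter (3,7) at t=1.4549
    y: enter (3,6) at t=1.5800
    x: enter (2,6) at t=2.6096
    y: enter (2,5) at t=3.5800
    x: enter (1,5) at t=3.7643
    x: enter (0,5) at t=4.9190 ← occupied
  → r_1 = 4.9190
beam 2: φ=0°, α=255°
  dir = (cos 255°, sin 255°) = (-0.2588, -0.9659); from cell (5,7)
  next x-line at t=1.0046, next y-line at t=0.8179; Δt_x=3.8637, Δt_y=1.0353
    y: enter (5,6) at t=0.8179
    x: enter (4,6) at t=1.0046
    y: enter (4,5) at t=1.8531
    y: enter (4,4) at t=2.8884
    y: enter (4,3) at t=3.9237
    x: enter (3,3) at t=4.8683
    y: enter (3,2) at t=4.9590
    y: enter (3,1) at t=5.9942
    y: enter (3,0) at t=7.0295 ← occupied
  → r_2 = 7.0295
beam 3: φ=45°, α=300°
  dir = (cos 300°, sin 300°) = (0.5000, -0.8660); from cell (5,7)
  next x-line at t=1.4800, next y-line at t=0.9122; Δt_x=2.0000, Δt_y=1.1547
    y: enter (5,6) at t=0.9122
    x: enter (6,6) at t=1.4800 ← occupied
  → r_3 = 1.4800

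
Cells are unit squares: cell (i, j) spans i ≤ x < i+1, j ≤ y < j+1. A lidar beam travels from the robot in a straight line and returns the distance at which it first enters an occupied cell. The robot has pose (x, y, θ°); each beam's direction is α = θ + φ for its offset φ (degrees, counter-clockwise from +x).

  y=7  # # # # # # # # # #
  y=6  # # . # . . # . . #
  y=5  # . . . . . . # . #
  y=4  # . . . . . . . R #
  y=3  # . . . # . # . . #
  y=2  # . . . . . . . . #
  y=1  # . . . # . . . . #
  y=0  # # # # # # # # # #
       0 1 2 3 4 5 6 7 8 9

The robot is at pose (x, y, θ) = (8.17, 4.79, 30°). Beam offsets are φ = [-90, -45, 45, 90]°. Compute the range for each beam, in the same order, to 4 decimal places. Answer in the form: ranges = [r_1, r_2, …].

beam 1: φ=-90°, α=300°
  dir = (cos 300°, sin 300°) = (0.5000, -0.8660); from cell (8,4)
  next x-line at t=1.6600, next y-line at t=0.9122; Δt_x=2.0000, Δt_y=1.1547
    y: enter (8,3) at t=0.9122
    x: enter (9,3) at t=1.6600 ← occupied
  → r_1 = 1.6600
beam 2: φ=-45°, α=345°
  dir = (cos 345°, sin 345°) = (0.9659, -0.2588); from cell (8,4)
  next x-line at t=0.8593, next y-line at t=3.0523; Δt_x=1.0353, Δt_y=3.8637
    x: enter (9,4) at t=0.8593 ← occupied
  → r_2 = 0.8593
beam 3: φ=45°, α=75°
  dir = (cos 75°, sin 75°) = (0.2588, 0.9659); from cell (8,4)
  next x-line at t=3.2069, next y-line at t=0.2174; Δt_x=3.8637, Δt_y=1.0353
    y: enter (8,5) at t=0.2174
    y: enter (8,6) at t=1.2527
    y: enter (8,7) at t=2.2880 ← occupied
  → r_3 = 2.2880
beam 4: φ=90°, α=120°
  dir = (cos 120°, sin 120°) = (-0.5000, 0.8660); from cell (8,4)
  next x-line at t=0.3400, next y-line at t=0.2425; Δt_x=2.0000, Δt_y=1.1547
    y: enter (8,5) at t=0.2425
    x: enter (7,5) at t=0.3400 ← occupied
  → r_4 = 0.3400

ranges = [1.6600, 0.8593, 2.2880, 0.3400]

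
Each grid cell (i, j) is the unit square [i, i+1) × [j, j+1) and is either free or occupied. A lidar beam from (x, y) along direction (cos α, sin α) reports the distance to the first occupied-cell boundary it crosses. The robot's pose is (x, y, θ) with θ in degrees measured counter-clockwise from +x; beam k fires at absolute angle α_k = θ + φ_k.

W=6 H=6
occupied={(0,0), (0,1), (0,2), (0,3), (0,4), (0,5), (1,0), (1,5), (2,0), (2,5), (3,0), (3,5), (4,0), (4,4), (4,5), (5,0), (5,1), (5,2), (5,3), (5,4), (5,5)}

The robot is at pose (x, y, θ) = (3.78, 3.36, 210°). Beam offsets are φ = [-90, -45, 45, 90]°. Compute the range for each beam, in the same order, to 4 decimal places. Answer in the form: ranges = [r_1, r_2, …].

ranges = [1.8937, 2.8781, 2.4433, 2.4400]

beam 1: φ=-90°, α=120°
  cosα=-0.5000 sinα=0.8660 | (3,3) | tMaxX 1.5600 tMaxY 0.7390 | tΔX 2.0000 tΔY 1.1547
    t=0.7390 [y] (3,4)
    t=1.5600 [x] (2,4)
    t=1.8937 [y] (2,5) — stop
  → r_1 = 1.8937
beam 2: φ=-45°, α=165°
  cosα=-0.9659 sinα=0.2588 | (3,3) | tMaxX 0.8075 tMaxY 2.4728 | tΔX 1.0353 tΔY 3.8637
    t=0.8075 [x] (2,3)
    t=1.8428 [x] (1,3)
    t=2.4728 [y] (1,4)
    t=2.8781 [x] (0,4) — stop
  → r_2 = 2.8781
beam 3: φ=45°, α=255°
  cosα=-0.2588 sinα=-0.9659 | (3,3) | tMaxX 3.0137 tMaxY 0.3727 | tΔX 3.8637 tΔY 1.0353
    t=0.3727 [y] (3,2)
    t=1.4080 [y] (3,1)
    t=2.4433 [y] (3,0) — stop
  → r_3 = 2.4433
beam 4: φ=90°, α=300°
  cosα=0.5000 sinα=-0.8660 | (3,3) | tMaxX 0.4400 tMaxY 0.4157 | tΔX 2.0000 tΔY 1.1547
    t=0.4157 [y] (3,2)
    t=0.4400 [x] (4,2)
    t=1.5704 [y] (4,1)
    t=2.4400 [x] (5,1) — stop
  → r_4 = 2.4400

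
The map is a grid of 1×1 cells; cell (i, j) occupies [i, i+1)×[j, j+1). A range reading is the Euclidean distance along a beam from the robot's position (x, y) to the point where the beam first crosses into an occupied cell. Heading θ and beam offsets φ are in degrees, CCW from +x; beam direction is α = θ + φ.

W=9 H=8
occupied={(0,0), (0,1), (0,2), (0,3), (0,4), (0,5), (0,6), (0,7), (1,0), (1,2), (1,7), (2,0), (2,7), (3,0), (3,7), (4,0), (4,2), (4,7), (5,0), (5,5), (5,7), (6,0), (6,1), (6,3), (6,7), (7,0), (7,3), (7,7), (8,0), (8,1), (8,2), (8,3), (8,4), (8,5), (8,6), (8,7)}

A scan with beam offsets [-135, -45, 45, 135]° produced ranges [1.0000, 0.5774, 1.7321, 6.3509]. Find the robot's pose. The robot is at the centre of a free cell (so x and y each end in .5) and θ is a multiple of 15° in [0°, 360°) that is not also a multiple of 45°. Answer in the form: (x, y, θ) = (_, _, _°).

Candidates: 36 free-cell centres × 16 headings = 576 poses. Raycast each; keep the one whose scan matches to 4 dp.
  (3.5, 4.5, 285°): beam 1 = 2.8868 ≠ 1.0000 ✗
  (6.5, 5.5, 345°): beam 1 = 0.5774 ≠ 1.0000 ✗
  (4.5, 3.5, 255°): beam 1 = 4.0415 ≠ 1.0000 ✗
  …
  (7.5, 5.5, 75°): r_1=1.0000, r_2=0.5774, r_3=1.7321, r_4=6.3509 — all match ✓
No second candidate reproduces the full scan.

(x, y, θ) = (7.5, 5.5, 75°)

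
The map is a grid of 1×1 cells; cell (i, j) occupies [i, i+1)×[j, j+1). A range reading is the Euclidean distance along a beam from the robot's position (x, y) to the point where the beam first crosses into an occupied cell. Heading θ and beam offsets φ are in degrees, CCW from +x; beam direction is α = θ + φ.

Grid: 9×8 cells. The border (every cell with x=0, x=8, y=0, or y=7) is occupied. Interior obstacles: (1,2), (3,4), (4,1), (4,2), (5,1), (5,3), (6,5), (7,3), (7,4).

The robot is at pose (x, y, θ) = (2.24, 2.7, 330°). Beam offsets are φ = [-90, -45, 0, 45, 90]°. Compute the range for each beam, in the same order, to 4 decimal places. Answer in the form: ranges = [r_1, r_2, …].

beam 1: φ=-90°, α=240°
  d=(-0.5000,-0.8660)  start (2,2)  tX=0.4800 tY=0.8083  stride 1/|dx|=2.0000 1/|dy|=1.1547
    cross x-line → (1,2), t=0.4800 (wall)
  → r_1 = 0.4800
beam 2: φ=-45°, α=285°
  d=(0.2588,-0.9659)  start (2,2)  tX=2.9364 tY=0.7247  stride 1/|dx|=3.8637 1/|dy|=1.0353
    cross y-line → (2,1), t=0.7247
    cross y-line → (2,0), t=1.7600 (wall)
  → r_2 = 1.7600
beam 3: φ=0°, α=330°
  d=(0.8660,-0.5000)  start (2,2)  tX=0.8776 tY=1.4000  stride 1/|dx|=1.1547 1/|dy|=2.0000
    cross x-line → (3,2), t=0.8776
    cross y-line → (3,1), t=1.4000
    cross x-line → (4,1), t=2.0323 (wall)
  → r_3 = 2.0323
beam 4: φ=45°, α=15°
  d=(0.9659,0.2588)  start (2,2)  tX=0.7868 tY=1.1591  stride 1/|dx|=1.0353 1/|dy|=3.8637
    cross x-line → (3,2), t=0.7868
    cross y-line → (3,3), t=1.1591
    cross x-line → (4,3), t=1.8221
    cross x-line → (5,3), t=2.8574 (wall)
  → r_4 = 2.8574
beam 5: φ=90°, α=60°
  d=(0.5000,0.8660)  start (2,2)  tX=1.5200 tY=0.3464  stride 1/|dx|=2.0000 1/|dy|=1.1547
    cross y-line → (2,3), t=0.3464
    cross y-line → (2,4), t=1.5011
    cross x-line → (3,4), t=1.5200 (wall)
  → r_5 = 1.5200

ranges = [0.4800, 1.7600, 2.0323, 2.8574, 1.5200]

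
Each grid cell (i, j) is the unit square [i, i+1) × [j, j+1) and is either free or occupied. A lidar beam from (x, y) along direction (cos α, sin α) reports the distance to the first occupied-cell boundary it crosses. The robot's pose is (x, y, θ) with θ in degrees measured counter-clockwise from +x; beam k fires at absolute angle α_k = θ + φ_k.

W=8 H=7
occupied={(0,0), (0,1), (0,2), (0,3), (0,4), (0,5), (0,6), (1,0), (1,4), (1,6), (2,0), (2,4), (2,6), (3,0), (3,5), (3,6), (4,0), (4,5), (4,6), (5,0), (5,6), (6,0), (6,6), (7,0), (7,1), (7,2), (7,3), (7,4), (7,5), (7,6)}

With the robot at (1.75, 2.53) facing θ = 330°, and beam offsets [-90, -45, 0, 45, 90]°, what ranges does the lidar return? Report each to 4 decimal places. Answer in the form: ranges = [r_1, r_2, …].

beam 1: φ=-90°, α=240°
  direction (-0.5000, -0.8660); cell (1,2); t to first gridline: x 1.5000, y 0.6120 (then +2.0000 / +1.1547)
    (1,1) via y @ 0.6120
    (0,1) via x @ 1.5000  # hit
  → r_1 = 1.5000
beam 2: φ=-45°, α=285°
  direction (0.2588, -0.9659); cell (1,2); t to first gridline: x 0.9659, y 0.5487 (then +3.8637 / +1.0353)
    (1,1) via y @ 0.5487
    (2,1) via x @ 0.9659
    (2,0) via y @ 1.5840  # hit
  → r_2 = 1.5840
beam 3: φ=0°, α=330°
  direction (0.8660, -0.5000); cell (1,2); t to first gridline: x 0.2887, y 1.0600 (then +1.1547 / +2.0000)
    (2,2) via x @ 0.2887
    (2,1) via y @ 1.0600
    (3,1) via x @ 1.4434
    (4,1) via x @ 2.5981
    (4,0) via y @ 3.0600  # hit
  → r_3 = 3.0600
beam 4: φ=45°, α=15°
  direction (0.9659, 0.2588); cell (1,2); t to first gridline: x 0.2588, y 1.8159 (then +1.0353 / +3.8637)
    (2,2) via x @ 0.2588
    (3,2) via x @ 1.2941
    (3,3) via y @ 1.8159
    (4,3) via x @ 2.3294
    (5,3) via x @ 3.3646
    (6,3) via x @ 4.3999
    (7,3) via x @ 5.4352  # hit
  → r_4 = 5.4352
beam 5: φ=90°, α=60°
  direction (0.5000, 0.8660); cell (1,2); t to first gridline: x 0.5000, y 0.5427 (then +2.0000 / +1.1547)
    (2,2) via x @ 0.5000
    (2,3) via y @ 0.5427
    (2,4) via y @ 1.6974  # hit
  → r_5 = 1.6974

ranges = [1.5000, 1.5840, 3.0600, 5.4352, 1.6974]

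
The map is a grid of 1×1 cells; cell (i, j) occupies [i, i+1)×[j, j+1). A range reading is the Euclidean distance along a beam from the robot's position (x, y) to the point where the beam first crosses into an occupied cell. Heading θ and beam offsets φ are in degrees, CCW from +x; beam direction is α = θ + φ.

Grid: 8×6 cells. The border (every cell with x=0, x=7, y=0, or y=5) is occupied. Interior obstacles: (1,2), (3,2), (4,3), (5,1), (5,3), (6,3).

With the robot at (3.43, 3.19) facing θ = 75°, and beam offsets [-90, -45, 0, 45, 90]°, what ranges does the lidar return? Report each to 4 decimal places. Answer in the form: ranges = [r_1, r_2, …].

beam 1: φ=-90°, α=345°
  dir = (cos 345°, sin 345°) = (0.9659, -0.2588); from cell (3,3)
  next x-line at t=0.5901, next y-line at t=0.7341; Δt_x=1.0353, Δt_y=3.8637
    x: enter (4,3) at t=0.5901 ← occupied
  → r_1 = 0.5901
beam 2: φ=-45°, α=30°
  dir = (cos 30°, sin 30°) = (0.8660, 0.5000); from cell (3,3)
  next x-line at t=0.6582, next y-line at t=1.6200; Δt_x=1.1547, Δt_y=2.0000
    x: enter (4,3) at t=0.6582 ← occupied
  → r_2 = 0.6582
beam 3: φ=0°, α=75°
  dir = (cos 75°, sin 75°) = (0.2588, 0.9659); from cell (3,3)
  next x-line at t=2.2023, next y-line at t=0.8386; Δt_x=3.8637, Δt_y=1.0353
    y: enter (3,4) at t=0.8386
    y: enter (3,5) at t=1.8738 ← occupied
  → r_3 = 1.8738
beam 4: φ=45°, α=120°
  dir = (cos 120°, sin 120°) = (-0.5000, 0.8660); from cell (3,3)
  next x-line at t=0.8600, next y-line at t=0.9353; Δt_x=2.0000, Δt_y=1.1547
    x: enter (2,3) at t=0.8600
    y: enter (2,4) at t=0.9353
    y: enter (2,5) at t=2.0900 ← occupied
  → r_4 = 2.0900
beam 5: φ=90°, α=165°
  dir = (cos 165°, sin 165°) = (-0.9659, 0.2588); from cell (3,3)
  next x-line at t=0.4452, next y-line at t=3.1296; Δt_x=1.0353, Δt_y=3.8637
    x: enter (2,3) at t=0.4452
    x: enter (1,3) at t=1.4804
    x: enter (0,3) at t=2.5157 ← occupied
  → r_5 = 2.5157

ranges = [0.5901, 0.6582, 1.8738, 2.0900, 2.5157]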